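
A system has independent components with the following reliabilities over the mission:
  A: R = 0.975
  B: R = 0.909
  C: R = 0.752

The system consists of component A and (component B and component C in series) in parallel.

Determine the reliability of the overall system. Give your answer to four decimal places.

Series (B and C): 0.909000 × 0.752000 = 0.683568
Parallel (A and [0.683568]): 1 − (1 − 0.975000)(1 − 0.683568) = 0.9921

0.9921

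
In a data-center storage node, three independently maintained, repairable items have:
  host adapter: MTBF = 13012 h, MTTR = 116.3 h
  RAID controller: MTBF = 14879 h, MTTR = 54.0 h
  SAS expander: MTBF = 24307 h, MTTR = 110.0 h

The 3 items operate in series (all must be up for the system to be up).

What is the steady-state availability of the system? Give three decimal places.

A(host adapter) = MTBF/(MTBF+MTTR) = 13012/(13012+116.3) = 0.991141
A(RAID controller) = MTBF/(MTBF+MTTR) = 14879/(14879+54.0) = 0.996384
A(SAS expander) = MTBF/(MTBF+MTTR) = 24307/(24307+110.0) = 0.995495
Series availability: 0.991141 × 0.996384 × 0.995495 = 0.983

0.983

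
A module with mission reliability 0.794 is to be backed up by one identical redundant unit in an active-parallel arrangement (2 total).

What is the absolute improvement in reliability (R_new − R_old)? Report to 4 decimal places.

0.1636

R_before = 0.794
R_after = 1 − (1 − 0.794)^2 = 0.9576
ΔR = 0.9576 − 0.794 = 0.1636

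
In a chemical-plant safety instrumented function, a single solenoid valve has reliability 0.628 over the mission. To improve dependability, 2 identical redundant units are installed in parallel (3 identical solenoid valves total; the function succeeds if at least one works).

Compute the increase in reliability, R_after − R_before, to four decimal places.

R_before = 0.628
R_after = 1 − (1 − 0.628)^3 = 0.9485
ΔR = 0.9485 − 0.628 = 0.3205

0.3205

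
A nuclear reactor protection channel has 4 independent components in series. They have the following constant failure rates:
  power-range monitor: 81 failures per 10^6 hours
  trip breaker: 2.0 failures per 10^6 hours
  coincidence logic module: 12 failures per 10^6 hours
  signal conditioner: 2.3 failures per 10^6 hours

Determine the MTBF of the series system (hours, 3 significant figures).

10300

Series of exponential components: λ_sys = Σ λ_i
λ_sys = 0.000081 + 0.0000020 + 0.000012 + 0.0000023 = 9.7300e-05 /h
MTBF = 1 / λ_sys = 10300 h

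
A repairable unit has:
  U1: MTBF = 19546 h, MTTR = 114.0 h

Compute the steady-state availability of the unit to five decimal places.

0.99420

A(U1) = MTBF/(MTBF+MTTR) = 19546/(19546+114.0) = 0.99420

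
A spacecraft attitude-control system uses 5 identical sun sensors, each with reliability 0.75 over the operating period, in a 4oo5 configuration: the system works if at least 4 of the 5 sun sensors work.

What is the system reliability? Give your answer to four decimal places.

0.6328

R = Σ_{i=4}^{5} C(5,i) p^i (1−p)^{5−i} with p = 0.75
C(5,4)·0.75^4·0.25^1 = 0.395508
C(5,5)·0.75^5·0.25^0 = 0.237305
Sum = 0.6328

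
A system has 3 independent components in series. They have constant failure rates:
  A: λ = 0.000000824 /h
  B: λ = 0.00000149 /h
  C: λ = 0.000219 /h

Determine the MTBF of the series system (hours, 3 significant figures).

Series of exponential components: λ_sys = Σ λ_i
λ_sys = 0.000000824 + 0.00000149 + 0.000219 = 2.2131e-04 /h
MTBF = 1 / λ_sys = 4520 h

4520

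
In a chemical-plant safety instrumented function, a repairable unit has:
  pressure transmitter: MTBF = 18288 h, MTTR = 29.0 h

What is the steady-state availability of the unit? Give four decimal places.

A(pressure transmitter) = MTBF/(MTBF+MTTR) = 18288/(18288+29.0) = 0.9984

0.9984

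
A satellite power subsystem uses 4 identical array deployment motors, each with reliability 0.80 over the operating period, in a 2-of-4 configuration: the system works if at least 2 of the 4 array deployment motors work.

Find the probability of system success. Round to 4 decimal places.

R = Σ_{i=2}^{4} C(4,i) p^i (1−p)^{4−i} with p = 0.80
C(4,2)·0.80^2·0.20^2 = 0.153600
C(4,3)·0.80^3·0.20^1 = 0.409600
C(4,4)·0.80^4·0.20^0 = 0.409600
Sum = 0.9728

0.9728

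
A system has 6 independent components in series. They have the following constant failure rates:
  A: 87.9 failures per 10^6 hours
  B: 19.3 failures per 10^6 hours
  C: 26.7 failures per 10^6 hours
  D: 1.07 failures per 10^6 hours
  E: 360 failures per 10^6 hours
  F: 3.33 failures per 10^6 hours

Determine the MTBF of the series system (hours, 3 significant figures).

Series of exponential components: λ_sys = Σ λ_i
λ_sys = 0.0000879 + 0.0000193 + 0.0000267 + 0.00000107 + 0.000360 + 0.00000333 = 4.9830e-04 /h
MTBF = 1 / λ_sys = 2010 h

2010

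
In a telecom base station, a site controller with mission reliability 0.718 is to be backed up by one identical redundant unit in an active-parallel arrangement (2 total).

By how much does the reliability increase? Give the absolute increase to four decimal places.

0.2025

R_before = 0.718
R_after = 1 − (1 − 0.718)^2 = 0.9205
ΔR = 0.9205 − 0.718 = 0.2025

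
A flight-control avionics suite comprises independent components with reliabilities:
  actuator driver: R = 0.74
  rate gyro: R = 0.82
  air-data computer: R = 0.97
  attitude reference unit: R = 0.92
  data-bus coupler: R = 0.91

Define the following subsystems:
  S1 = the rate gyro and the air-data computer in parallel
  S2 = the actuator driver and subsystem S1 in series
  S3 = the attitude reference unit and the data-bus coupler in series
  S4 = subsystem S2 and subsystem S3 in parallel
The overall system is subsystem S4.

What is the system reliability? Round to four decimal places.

Parallel (rate gyro and air-data computer): 1 − (1 − 0.820000)(1 − 0.970000) = 0.994600
Series (actuator driver and [0.994600]): 0.740000 × 0.994600 = 0.736004
Series (attitude reference unit and data-bus coupler): 0.920000 × 0.910000 = 0.837200
Parallel ([0.736004] and [0.837200]): 1 − (1 − 0.736004)(1 − 0.837200) = 0.9570

0.9570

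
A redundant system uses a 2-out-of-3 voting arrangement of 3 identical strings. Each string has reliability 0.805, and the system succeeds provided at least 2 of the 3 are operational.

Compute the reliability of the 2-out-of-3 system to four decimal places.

R = Σ_{i=2}^{3} C(3,i) p^i (1−p)^{3−i} with p = 0.805
C(3,2)·0.805^2·0.195^1 = 0.379095
C(3,3)·0.805^3·0.195^0 = 0.521660
Sum = 0.9008

0.9008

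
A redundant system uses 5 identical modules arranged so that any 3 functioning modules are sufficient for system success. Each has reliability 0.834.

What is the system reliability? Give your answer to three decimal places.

R = Σ_{i=3}^{5} C(5,i) p^i (1−p)^{5−i} with p = 0.834
C(5,3)·0.834^3·0.166^2 = 0.15985
C(5,4)·0.834^4·0.166^1 = 0.40155
C(5,5)·0.834^5·0.166^0 = 0.40349
Sum = 0.965

0.965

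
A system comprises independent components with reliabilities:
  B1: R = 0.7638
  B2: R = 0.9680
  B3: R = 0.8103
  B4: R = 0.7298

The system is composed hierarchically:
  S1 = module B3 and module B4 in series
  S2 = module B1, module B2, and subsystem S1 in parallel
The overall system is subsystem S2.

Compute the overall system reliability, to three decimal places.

Series (B3 and B4): 0.81030 × 0.72980 = 0.59136
Parallel (B1, B2, and [0.59136]): 1 − (1 − 0.76380)(1 − 0.96800)(1 − 0.59136) = 0.997

0.997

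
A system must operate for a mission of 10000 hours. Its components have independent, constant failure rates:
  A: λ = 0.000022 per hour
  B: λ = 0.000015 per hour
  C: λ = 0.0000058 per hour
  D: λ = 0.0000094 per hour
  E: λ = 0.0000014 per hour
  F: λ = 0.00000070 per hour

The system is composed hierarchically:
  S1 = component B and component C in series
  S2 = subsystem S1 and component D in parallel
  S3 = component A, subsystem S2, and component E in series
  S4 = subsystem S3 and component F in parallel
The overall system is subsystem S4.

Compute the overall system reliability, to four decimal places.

0.9985

R(A) = exp(−0.000022 × 10000) = 0.802519
R(B) = exp(−0.000015 × 10000) = 0.860708
R(C) = exp(−0.0000058 × 10000) = 0.943650
R(D) = exp(−0.0000094 × 10000) = 0.910283
R(E) = exp(−0.0000014 × 10000) = 0.986098
R(F) = exp(−0.00000070 × 10000) = 0.993024
Series (B and C): 0.860708 × 0.943650 = 0.812207
Parallel ([0.812207] and D): 1 − (1 − 0.812207)(1 − 0.910283) = 0.983152
Series (A, [0.983152], and E): 0.802519 × 0.983152 × 0.986098 = 0.778030
Parallel ([0.778030] and F): 1 − (1 − 0.778030)(1 − 0.993024) = 0.9985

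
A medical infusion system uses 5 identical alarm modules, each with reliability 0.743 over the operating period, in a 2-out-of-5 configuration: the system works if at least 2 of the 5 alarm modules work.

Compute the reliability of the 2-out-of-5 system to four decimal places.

0.9827

R = Σ_{i=2}^{5} C(5,i) p^i (1−p)^{5−i} with p = 0.743
C(5,2)·0.743^2·0.257^3 = 0.093708
C(5,3)·0.743^3·0.257^2 = 0.270915
C(5,4)·0.743^4·0.257^1 = 0.391614
C(5,5)·0.743^5·0.257^0 = 0.226435
Sum = 0.9827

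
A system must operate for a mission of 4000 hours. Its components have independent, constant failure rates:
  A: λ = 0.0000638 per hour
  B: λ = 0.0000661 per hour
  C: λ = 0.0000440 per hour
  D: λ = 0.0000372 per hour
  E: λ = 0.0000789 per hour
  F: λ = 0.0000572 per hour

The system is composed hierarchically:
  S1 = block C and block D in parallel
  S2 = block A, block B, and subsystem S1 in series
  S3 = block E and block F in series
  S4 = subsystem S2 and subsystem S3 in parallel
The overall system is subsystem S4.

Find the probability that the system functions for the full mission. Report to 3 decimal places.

R(A) = exp(−0.0000638 × 4000) = 0.77476
R(B) = exp(−0.0000661 × 4000) = 0.76767
R(C) = exp(−0.0000440 × 4000) = 0.83862
R(D) = exp(−0.0000372 × 4000) = 0.86174
R(E) = exp(−0.0000789 × 4000) = 0.72935
R(F) = exp(−0.0000572 × 4000) = 0.79549
Parallel (C and D): 1 − (1 − 0.83862)(1 − 0.86174) = 0.97769
Series (A, B, and [0.97769]): 0.77476 × 0.76767 × 0.97769 = 0.58149
Series (E and F): 0.72935 × 0.79549 = 0.58019
Parallel ([0.58149] and [0.58019]): 1 − (1 − 0.58149)(1 − 0.58019) = 0.824

0.824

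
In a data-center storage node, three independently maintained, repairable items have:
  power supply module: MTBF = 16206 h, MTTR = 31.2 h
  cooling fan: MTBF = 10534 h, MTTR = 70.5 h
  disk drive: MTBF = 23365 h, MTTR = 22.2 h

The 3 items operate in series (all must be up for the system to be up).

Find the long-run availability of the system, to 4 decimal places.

0.9905

A(power supply module) = MTBF/(MTBF+MTTR) = 16206/(16206+31.2) = 0.998078
A(cooling fan) = MTBF/(MTBF+MTTR) = 10534/(10534+70.5) = 0.993352
A(disk drive) = MTBF/(MTBF+MTTR) = 23365/(23365+22.2) = 0.999051
Series availability: 0.998078 × 0.993352 × 0.999051 = 0.9905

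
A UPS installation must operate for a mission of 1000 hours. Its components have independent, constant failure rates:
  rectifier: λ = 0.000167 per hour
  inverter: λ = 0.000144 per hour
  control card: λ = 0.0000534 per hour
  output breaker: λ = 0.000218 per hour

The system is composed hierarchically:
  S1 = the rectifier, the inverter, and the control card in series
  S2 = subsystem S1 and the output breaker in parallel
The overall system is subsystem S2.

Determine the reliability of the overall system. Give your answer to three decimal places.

R(rectifier) = exp(−0.000167 × 1000) = 0.84620
R(inverter) = exp(−0.000144 × 1000) = 0.86589
R(control card) = exp(−0.0000534 × 1000) = 0.94800
R(output breaker) = exp(−0.000218 × 1000) = 0.80413
Series (rectifier, inverter, and control card): 0.84620 × 0.86589 × 0.94800 = 0.69461
Parallel ([0.69461] and output breaker): 1 − (1 − 0.69461)(1 − 0.80413) = 0.940

0.940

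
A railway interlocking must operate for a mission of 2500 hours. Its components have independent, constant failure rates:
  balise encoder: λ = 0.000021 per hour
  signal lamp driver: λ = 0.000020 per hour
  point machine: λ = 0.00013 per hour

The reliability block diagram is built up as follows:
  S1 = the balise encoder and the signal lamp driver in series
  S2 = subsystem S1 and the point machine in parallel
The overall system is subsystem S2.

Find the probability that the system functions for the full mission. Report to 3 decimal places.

R(balise encoder) = exp(−0.000021 × 2500) = 0.94885
R(signal lamp driver) = exp(−0.000020 × 2500) = 0.95123
R(point machine) = exp(−0.00013 × 2500) = 0.72253
Series (balise encoder and signal lamp driver): 0.94885 × 0.95123 = 0.90257
Parallel ([0.90257] and point machine): 1 − (1 − 0.90257)(1 − 0.72253) = 0.973

0.973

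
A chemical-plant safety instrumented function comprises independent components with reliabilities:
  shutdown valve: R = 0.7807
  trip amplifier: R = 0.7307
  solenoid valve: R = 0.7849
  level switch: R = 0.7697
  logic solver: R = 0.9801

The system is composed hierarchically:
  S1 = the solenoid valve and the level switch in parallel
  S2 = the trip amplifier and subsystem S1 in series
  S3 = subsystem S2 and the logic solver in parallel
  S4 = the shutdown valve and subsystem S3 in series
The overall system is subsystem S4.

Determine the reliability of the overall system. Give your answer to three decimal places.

0.776

Parallel (solenoid valve and level switch): 1 − (1 − 0.78490)(1 − 0.76970) = 0.95046
Series (trip amplifier and [0.95046]): 0.73070 × 0.95046 = 0.69450
Parallel ([0.69450] and logic solver): 1 − (1 − 0.69450)(1 − 0.98010) = 0.99392
Series (shutdown valve and [0.99392]): 0.78070 × 0.99392 = 0.776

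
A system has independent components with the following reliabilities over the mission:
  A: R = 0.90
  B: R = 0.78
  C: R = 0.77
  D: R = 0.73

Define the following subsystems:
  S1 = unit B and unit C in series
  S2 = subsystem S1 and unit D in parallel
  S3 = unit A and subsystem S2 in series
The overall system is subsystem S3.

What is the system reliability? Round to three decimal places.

Series (B and C): 0.78000 × 0.77000 = 0.60060
Parallel ([0.60060] and D): 1 − (1 − 0.60060)(1 − 0.73000) = 0.89216
Series (A and [0.89216]): 0.90000 × 0.89216 = 0.803

0.803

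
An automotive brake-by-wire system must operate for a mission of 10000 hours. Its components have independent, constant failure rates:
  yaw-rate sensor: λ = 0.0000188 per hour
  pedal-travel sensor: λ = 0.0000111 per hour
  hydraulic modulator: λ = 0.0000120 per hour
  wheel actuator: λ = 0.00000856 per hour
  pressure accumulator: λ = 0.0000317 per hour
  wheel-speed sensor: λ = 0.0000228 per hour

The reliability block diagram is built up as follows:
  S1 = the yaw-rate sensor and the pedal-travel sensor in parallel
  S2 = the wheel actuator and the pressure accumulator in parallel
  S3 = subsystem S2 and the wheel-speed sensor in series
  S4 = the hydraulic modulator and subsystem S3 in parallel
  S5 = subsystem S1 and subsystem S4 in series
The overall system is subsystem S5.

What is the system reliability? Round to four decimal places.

0.9574

R(yaw-rate sensor) = exp(−0.0000188 × 10000) = 0.828615
R(pedal-travel sensor) = exp(−0.0000111 × 10000) = 0.894939
R(hydraulic modulator) = exp(−0.0000120 × 10000) = 0.886920
R(wheel actuator) = exp(−0.00000856 × 10000) = 0.917961
R(pressure accumulator) = exp(−0.0000317 × 10000) = 0.728331
R(wheel-speed sensor) = exp(−0.0000228 × 10000) = 0.796124
Parallel (yaw-rate sensor and pedal-travel sensor): 1 − (1 − 0.828615)(1 − 0.894939) = 0.981994
Parallel (wheel actuator and pressure accumulator): 1 − (1 − 0.917961)(1 − 0.728331) = 0.977713
Series ([0.977713] and wheel-speed sensor): 0.977713 × 0.796124 = 0.778381
Parallel (hydraulic modulator and [0.778381]): 1 − (1 − 0.886920)(1 − 0.778381) = 0.974939
Series ([0.981994] and [0.974939]): 0.981994 × 0.974939 = 0.9574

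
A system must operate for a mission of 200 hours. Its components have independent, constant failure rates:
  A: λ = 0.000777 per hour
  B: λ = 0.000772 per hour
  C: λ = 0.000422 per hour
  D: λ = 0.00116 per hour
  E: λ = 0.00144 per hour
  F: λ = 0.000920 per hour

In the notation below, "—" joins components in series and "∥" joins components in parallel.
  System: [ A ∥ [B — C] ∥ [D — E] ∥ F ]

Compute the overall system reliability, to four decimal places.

R(A) = exp(−0.000777 × 200) = 0.856073
R(B) = exp(−0.000772 × 200) = 0.856929
R(C) = exp(−0.000422 × 200) = 0.919064
R(D) = exp(−0.00116 × 200) = 0.792946
R(E) = exp(−0.00144 × 200) = 0.749762
R(F) = exp(−0.000920 × 200) = 0.831936
Series (B and C): 0.856929 × 0.919064 = 0.787573
Series (D and E): 0.792946 × 0.749762 = 0.594521
Parallel (A, [0.787573], [0.594521], and F): 1 − (1 − 0.856073)(1 − 0.787573)(1 − 0.594521)(1 − 0.831936) = 0.9979

0.9979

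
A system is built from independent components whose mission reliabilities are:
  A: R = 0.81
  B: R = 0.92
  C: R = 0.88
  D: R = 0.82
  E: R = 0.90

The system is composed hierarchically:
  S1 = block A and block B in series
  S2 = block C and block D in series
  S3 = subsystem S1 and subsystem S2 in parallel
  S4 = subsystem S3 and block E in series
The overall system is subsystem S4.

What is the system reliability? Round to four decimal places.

0.8362

Series (A and B): 0.810000 × 0.920000 = 0.745200
Series (C and D): 0.880000 × 0.820000 = 0.721600
Parallel ([0.745200] and [0.721600]): 1 − (1 − 0.745200)(1 − 0.721600) = 0.929064
Series ([0.929064] and E): 0.929064 × 0.900000 = 0.8362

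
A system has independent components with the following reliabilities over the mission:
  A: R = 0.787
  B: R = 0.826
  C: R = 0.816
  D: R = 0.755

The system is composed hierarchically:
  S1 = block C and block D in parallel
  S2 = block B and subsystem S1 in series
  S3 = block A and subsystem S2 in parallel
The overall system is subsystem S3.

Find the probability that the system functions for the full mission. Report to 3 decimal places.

Parallel (C and D): 1 − (1 − 0.81600)(1 − 0.75500) = 0.95492
Series (B and [0.95492]): 0.82600 × 0.95492 = 0.78876
Parallel (A and [0.78876]): 1 − (1 − 0.78700)(1 − 0.78876) = 0.955

0.955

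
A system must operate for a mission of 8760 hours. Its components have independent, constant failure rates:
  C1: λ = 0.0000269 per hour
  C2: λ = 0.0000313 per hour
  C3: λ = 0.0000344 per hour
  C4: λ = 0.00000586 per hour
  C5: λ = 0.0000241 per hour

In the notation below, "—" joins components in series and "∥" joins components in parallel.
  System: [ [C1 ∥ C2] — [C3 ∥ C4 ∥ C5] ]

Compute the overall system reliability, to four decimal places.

0.9473

R(C1) = exp(−0.0000269 × 8760) = 0.790062
R(C2) = exp(−0.0000313 × 8760) = 0.760189
R(C3) = exp(−0.0000344 × 8760) = 0.739823
R(C4) = exp(−0.00000586 × 8760) = 0.949962
R(C5) = exp(−0.0000241 × 8760) = 0.809680
Parallel (C1 and C2): 1 − (1 − 0.790062)(1 − 0.760189) = 0.949655
Parallel (C3, C4, and C5): 1 − (1 − 0.739823)(1 − 0.949962)(1 − 0.809680) = 0.997522
Series ([0.949655] and [0.997522]): 0.949655 × 0.997522 = 0.9473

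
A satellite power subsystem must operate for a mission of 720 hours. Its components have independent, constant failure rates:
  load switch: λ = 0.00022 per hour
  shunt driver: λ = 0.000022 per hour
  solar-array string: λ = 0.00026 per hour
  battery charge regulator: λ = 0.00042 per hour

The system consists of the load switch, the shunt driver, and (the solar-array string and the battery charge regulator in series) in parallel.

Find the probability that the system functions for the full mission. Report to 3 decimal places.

0.999

R(load switch) = exp(−0.00022 × 720) = 0.85351
R(shunt driver) = exp(−0.000022 × 720) = 0.98428
R(solar-array string) = exp(−0.00026 × 720) = 0.82928
R(battery charge regulator) = exp(−0.00042 × 720) = 0.73904
Series (solar-array string and battery charge regulator): 0.82928 × 0.73904 = 0.61287
Parallel (load switch, shunt driver, and [0.61287]): 1 − (1 − 0.85351)(1 − 0.98428)(1 − 0.61287) = 0.999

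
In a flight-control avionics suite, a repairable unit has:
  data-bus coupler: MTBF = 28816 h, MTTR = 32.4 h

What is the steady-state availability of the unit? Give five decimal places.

0.99888

A(data-bus coupler) = MTBF/(MTBF+MTTR) = 28816/(28816+32.4) = 0.99888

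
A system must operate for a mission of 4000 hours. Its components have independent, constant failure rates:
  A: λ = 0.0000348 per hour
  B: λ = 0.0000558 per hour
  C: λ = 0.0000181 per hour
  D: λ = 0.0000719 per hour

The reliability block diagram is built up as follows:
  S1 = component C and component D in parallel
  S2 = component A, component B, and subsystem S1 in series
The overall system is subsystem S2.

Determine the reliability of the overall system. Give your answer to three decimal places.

R(A) = exp(−0.0000348 × 4000) = 0.87005
R(B) = exp(−0.0000558 × 4000) = 0.79995
R(C) = exp(−0.0000181 × 4000) = 0.93016
R(D) = exp(−0.0000719 × 4000) = 0.75006
Parallel (C and D): 1 − (1 − 0.93016)(1 − 0.75006) = 0.98254
Series (A, B, and [0.98254]): 0.87005 × 0.79995 × 0.98254 = 0.684

0.684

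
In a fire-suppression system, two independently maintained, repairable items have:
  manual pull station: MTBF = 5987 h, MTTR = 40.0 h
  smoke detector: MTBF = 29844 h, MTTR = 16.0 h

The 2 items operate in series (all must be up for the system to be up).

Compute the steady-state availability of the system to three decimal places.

0.993

A(manual pull station) = MTBF/(MTBF+MTTR) = 5987/(5987+40.0) = 0.993363
A(smoke detector) = MTBF/(MTBF+MTTR) = 29844/(29844+16.0) = 0.999464
Series availability: 0.993363 × 0.999464 = 0.993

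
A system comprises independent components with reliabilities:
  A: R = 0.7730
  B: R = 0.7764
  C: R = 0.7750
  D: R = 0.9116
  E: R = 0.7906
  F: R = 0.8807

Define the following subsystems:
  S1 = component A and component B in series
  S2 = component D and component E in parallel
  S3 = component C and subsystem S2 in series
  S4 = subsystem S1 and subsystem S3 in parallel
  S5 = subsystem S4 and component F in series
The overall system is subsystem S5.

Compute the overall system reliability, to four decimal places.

0.7964

Series (A and B): 0.773000 × 0.776400 = 0.600157
Parallel (D and E): 1 − (1 − 0.911600)(1 − 0.790600) = 0.981489
Series (C and [0.981489]): 0.775000 × 0.981489 = 0.760654
Parallel ([0.600157] and [0.760654]): 1 − (1 − 0.600157)(1 − 0.760654) = 0.904299
Series ([0.904299] and F): 0.904299 × 0.880700 = 0.7964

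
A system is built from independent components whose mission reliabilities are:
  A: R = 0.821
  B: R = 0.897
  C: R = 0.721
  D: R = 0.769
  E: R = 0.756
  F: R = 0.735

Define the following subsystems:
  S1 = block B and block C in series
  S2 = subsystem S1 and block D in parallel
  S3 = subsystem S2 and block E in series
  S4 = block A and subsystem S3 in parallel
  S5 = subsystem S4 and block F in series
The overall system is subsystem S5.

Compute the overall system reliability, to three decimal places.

0.695

Series (B and C): 0.89700 × 0.72100 = 0.64674
Parallel ([0.64674] and D): 1 − (1 − 0.64674)(1 − 0.76900) = 0.91840
Series ([0.91840] and E): 0.91840 × 0.75600 = 0.69431
Parallel (A and [0.69431]): 1 − (1 − 0.82100)(1 − 0.69431) = 0.94528
Series ([0.94528] and F): 0.94528 × 0.73500 = 0.695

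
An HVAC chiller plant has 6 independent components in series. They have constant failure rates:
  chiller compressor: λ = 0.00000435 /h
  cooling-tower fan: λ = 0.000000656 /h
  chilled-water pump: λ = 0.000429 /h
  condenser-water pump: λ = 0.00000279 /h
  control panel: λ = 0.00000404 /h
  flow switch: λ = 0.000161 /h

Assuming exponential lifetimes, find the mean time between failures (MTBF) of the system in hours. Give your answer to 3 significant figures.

Series of exponential components: λ_sys = Σ λ_i
λ_sys = 0.00000435 + 0.000000656 + 0.000429 + 0.00000279 + 0.00000404 + 0.000161 = 6.0184e-04 /h
MTBF = 1 / λ_sys = 1660 h

1660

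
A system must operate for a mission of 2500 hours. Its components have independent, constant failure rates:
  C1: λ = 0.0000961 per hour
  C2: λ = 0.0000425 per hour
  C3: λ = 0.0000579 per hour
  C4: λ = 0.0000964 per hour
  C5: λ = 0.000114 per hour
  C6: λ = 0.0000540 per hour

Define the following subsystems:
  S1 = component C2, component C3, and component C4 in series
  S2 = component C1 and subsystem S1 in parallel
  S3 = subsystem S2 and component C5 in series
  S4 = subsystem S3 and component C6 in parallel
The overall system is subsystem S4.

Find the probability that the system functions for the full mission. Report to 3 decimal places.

R(C1) = exp(−0.0000961 × 2500) = 0.78643
R(C2) = exp(−0.0000425 × 2500) = 0.89920
R(C3) = exp(−0.0000579 × 2500) = 0.86524
R(C4) = exp(−0.0000964 × 2500) = 0.78584
R(C5) = exp(−0.000114 × 2500) = 0.75201
R(C6) = exp(−0.0000540 × 2500) = 0.87372
Series (C2, C3, and C4): 0.89920 × 0.86524 × 0.78584 = 0.61140
Parallel (C1 and [0.61140]): 1 − (1 − 0.78643)(1 − 0.61140) = 0.91701
Series ([0.91701] and C5): 0.91701 × 0.75201 = 0.68960
Parallel ([0.68960] and C6): 1 − (1 − 0.68960)(1 − 0.87372) = 0.961

0.961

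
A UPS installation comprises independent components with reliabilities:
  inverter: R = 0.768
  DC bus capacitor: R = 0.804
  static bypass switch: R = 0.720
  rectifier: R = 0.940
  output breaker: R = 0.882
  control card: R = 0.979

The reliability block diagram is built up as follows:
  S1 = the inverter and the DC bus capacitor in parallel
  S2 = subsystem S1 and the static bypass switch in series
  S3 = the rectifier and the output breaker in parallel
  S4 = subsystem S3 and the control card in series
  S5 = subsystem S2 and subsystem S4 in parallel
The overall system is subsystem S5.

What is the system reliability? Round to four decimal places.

Parallel (inverter and DC bus capacitor): 1 − (1 − 0.768000)(1 − 0.804000) = 0.954528
Series ([0.954528] and static bypass switch): 0.954528 × 0.720000 = 0.687260
Parallel (rectifier and output breaker): 1 − (1 − 0.940000)(1 − 0.882000) = 0.992920
Series ([0.992920] and control card): 0.992920 × 0.979000 = 0.972069
Parallel ([0.687260] and [0.972069]): 1 − (1 − 0.687260)(1 − 0.972069) = 0.9913

0.9913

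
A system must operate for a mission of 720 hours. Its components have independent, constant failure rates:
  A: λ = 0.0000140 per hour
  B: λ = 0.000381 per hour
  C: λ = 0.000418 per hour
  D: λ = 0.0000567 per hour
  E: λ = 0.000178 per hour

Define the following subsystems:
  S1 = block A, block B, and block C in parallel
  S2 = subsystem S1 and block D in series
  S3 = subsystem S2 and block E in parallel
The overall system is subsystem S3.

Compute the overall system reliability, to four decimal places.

0.9951

R(A) = exp(−0.0000140 × 720) = 0.989971
R(B) = exp(−0.000381 × 720) = 0.760089
R(C) = exp(−0.000418 × 720) = 0.740107
R(D) = exp(−0.0000567 × 720) = 0.959998
R(E) = exp(−0.000178 × 720) = 0.879713
Parallel (A, B, and C): 1 − (1 − 0.989971)(1 − 0.760089)(1 − 0.740107) = 0.999375
Series ([0.999375] and D): 0.999375 × 0.959998 = 0.959398
Parallel ([0.959398] and E): 1 − (1 − 0.959398)(1 − 0.879713) = 0.9951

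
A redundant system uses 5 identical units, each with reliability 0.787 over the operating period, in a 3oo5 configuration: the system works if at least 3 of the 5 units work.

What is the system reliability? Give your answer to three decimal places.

R = Σ_{i=3}^{5} C(5,i) p^i (1−p)^{5−i} with p = 0.787
C(5,3)·0.787^3·0.213^2 = 0.22115
C(5,4)·0.787^4·0.213^1 = 0.40855
C(5,5)·0.787^5·0.213^0 = 0.30191
Sum = 0.932

0.932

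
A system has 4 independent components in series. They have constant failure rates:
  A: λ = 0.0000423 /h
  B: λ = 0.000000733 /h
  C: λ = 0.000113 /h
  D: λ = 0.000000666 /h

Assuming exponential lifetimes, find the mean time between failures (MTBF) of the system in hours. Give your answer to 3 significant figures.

6380

Series of exponential components: λ_sys = Σ λ_i
λ_sys = 0.0000423 + 0.000000733 + 0.000113 + 0.000000666 = 1.5670e-04 /h
MTBF = 1 / λ_sys = 6380 h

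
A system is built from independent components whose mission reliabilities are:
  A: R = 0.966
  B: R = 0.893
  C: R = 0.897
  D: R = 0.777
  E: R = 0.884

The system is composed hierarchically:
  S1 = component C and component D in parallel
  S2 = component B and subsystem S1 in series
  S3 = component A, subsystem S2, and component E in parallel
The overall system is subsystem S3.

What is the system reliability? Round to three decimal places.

Parallel (C and D): 1 − (1 − 0.89700)(1 − 0.77700) = 0.97703
Series (B and [0.97703]): 0.89300 × 0.97703 = 0.87249
Parallel (A, [0.87249], and E): 1 − (1 − 0.96600)(1 − 0.87249)(1 − 0.88400) = 0.999

0.999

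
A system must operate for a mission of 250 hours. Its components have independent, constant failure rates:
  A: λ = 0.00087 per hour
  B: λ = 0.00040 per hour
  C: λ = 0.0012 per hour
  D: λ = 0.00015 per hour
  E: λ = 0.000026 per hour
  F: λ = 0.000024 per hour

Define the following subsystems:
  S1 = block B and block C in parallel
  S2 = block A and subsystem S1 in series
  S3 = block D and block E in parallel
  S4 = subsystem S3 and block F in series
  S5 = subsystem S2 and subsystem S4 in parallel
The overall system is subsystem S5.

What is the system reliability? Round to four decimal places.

0.9987

R(A) = exp(−0.00087 × 250) = 0.804528
R(B) = exp(−0.00040 × 250) = 0.904837
R(C) = exp(−0.0012 × 250) = 0.740818
R(D) = exp(−0.00015 × 250) = 0.963194
R(E) = exp(−0.000026 × 250) = 0.993521
R(F) = exp(−0.000024 × 250) = 0.994018
Parallel (B and C): 1 − (1 − 0.904837)(1 − 0.740818) = 0.975335
Series (A and [0.975335]): 0.804528 × 0.975335 = 0.784684
Parallel (D and E): 1 − (1 − 0.963194)(1 − 0.993521) = 0.999762
Series ([0.999762] and F): 0.999762 × 0.994018 = 0.993781
Parallel ([0.784684] and [0.993781]): 1 − (1 − 0.784684)(1 − 0.993781) = 0.9987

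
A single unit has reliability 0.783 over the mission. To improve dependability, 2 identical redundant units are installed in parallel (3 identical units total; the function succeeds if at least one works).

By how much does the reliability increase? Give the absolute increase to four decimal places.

R_before = 0.783
R_after = 1 − (1 − 0.783)^3 = 0.9898
ΔR = 0.9898 − 0.783 = 0.2068

0.2068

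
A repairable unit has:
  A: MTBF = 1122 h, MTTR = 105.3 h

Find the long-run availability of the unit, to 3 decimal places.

A(A) = MTBF/(MTBF+MTTR) = 1122/(1122+105.3) = 0.914

0.914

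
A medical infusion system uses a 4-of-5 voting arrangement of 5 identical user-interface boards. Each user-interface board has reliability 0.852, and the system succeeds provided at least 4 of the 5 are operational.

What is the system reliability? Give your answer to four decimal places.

R = Σ_{i=4}^{5} C(5,i) p^i (1−p)^{5−i} with p = 0.852
C(5,4)·0.852^4·0.148^1 = 0.389933
C(5,5)·0.852^5·0.148^0 = 0.448950
Sum = 0.8389

0.8389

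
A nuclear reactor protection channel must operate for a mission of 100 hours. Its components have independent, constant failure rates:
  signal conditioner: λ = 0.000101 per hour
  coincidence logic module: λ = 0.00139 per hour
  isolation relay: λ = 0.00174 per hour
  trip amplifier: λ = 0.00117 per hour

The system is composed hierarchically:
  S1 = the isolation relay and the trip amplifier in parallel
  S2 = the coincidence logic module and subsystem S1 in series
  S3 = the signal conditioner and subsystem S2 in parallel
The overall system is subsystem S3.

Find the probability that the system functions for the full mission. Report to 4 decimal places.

0.9985

R(signal conditioner) = exp(−0.000101 × 100) = 0.989951
R(coincidence logic module) = exp(−0.00139 × 100) = 0.870228
R(isolation relay) = exp(−0.00174 × 100) = 0.840297
R(trip amplifier) = exp(−0.00117 × 100) = 0.889585
Parallel (isolation relay and trip amplifier): 1 − (1 − 0.840297)(1 − 0.889585) = 0.982366
Series (coincidence logic module and [0.982366]): 0.870228 × 0.982366 = 0.854882
Parallel (signal conditioner and [0.854882]): 1 − (1 − 0.989951)(1 − 0.854882) = 0.9985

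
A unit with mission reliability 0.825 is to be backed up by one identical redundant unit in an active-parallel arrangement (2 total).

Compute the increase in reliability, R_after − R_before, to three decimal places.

R_before = 0.825
R_after = 1 − (1 − 0.825)^2 = 0.969
ΔR = 0.969 − 0.825 = 0.144

0.144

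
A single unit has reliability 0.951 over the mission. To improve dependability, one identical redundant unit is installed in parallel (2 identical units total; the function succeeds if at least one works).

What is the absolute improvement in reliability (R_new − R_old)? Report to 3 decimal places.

0.047

R_before = 0.951
R_after = 1 − (1 − 0.951)^2 = 0.998
ΔR = 0.998 − 0.951 = 0.047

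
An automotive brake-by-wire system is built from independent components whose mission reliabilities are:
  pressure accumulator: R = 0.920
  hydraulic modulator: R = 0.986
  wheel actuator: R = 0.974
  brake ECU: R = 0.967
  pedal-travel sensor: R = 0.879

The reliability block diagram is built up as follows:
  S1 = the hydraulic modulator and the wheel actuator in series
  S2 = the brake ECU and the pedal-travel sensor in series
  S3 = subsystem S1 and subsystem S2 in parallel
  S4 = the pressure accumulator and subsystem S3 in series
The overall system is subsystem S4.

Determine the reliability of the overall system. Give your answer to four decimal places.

Series (hydraulic modulator and wheel actuator): 0.986000 × 0.974000 = 0.960364
Series (brake ECU and pedal-travel sensor): 0.967000 × 0.879000 = 0.849993
Parallel ([0.960364] and [0.849993]): 1 − (1 − 0.960364)(1 − 0.849993) = 0.994054
Series (pressure accumulator and [0.994054]): 0.920000 × 0.994054 = 0.9145

0.9145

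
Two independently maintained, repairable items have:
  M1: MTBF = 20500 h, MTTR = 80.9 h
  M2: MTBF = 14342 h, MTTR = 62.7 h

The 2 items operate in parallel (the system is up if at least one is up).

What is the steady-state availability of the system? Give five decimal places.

0.99998

A(M1) = MTBF/(MTBF+MTTR) = 20500/(20500+80.9) = 0.996069
A(M2) = MTBF/(MTBF+MTTR) = 14342/(14342+62.7) = 0.995647
Parallel availability: 1 − (1 − 0.996069)(1 − 0.995647) = 0.99998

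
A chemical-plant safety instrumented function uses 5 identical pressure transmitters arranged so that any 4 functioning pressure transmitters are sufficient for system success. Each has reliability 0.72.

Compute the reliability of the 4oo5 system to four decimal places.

0.5697

R = Σ_{i=4}^{5} C(5,i) p^i (1−p)^{5−i} with p = 0.72
C(5,4)·0.72^4·0.28^1 = 0.376234
C(5,5)·0.72^5·0.28^0 = 0.193492
Sum = 0.5697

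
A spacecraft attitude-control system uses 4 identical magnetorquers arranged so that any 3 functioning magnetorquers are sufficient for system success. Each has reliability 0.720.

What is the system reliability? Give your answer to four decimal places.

0.6868

R = Σ_{i=3}^{4} C(4,i) p^i (1−p)^{4−i} with p = 0.720
C(4,3)·0.720^3·0.280^1 = 0.418038
C(4,4)·0.720^4·0.280^0 = 0.268739
Sum = 0.6868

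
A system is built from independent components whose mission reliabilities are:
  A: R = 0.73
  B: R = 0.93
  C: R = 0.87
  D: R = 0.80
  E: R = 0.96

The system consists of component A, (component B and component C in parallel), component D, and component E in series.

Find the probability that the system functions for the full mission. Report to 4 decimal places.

Parallel (B and C): 1 − (1 − 0.930000)(1 − 0.870000) = 0.990900
Series (A, [0.990900], D, and E): 0.730000 × 0.990900 × 0.800000 × 0.960000 = 0.5555

0.5555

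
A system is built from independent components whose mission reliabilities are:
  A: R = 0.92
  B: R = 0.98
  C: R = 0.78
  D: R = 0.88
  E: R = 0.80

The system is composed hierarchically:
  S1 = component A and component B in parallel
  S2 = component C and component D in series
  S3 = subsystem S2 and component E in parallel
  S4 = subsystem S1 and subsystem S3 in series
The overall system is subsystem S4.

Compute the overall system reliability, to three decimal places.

Parallel (A and B): 1 − (1 − 0.92000)(1 − 0.98000) = 0.99840
Series (C and D): 0.78000 × 0.88000 = 0.68640
Parallel ([0.68640] and E): 1 − (1 − 0.68640)(1 − 0.80000) = 0.93728
Series ([0.99840] and [0.93728]): 0.99840 × 0.93728 = 0.936

0.936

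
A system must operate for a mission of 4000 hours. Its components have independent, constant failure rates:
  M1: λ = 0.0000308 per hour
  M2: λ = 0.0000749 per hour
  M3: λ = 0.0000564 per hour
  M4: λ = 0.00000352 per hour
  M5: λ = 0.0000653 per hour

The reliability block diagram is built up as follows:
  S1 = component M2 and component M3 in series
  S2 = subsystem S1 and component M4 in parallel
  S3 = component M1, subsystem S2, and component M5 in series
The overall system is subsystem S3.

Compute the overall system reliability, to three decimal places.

0.677

R(M1) = exp(−0.0000308 × 4000) = 0.88409
R(M2) = exp(−0.0000749 × 4000) = 0.74111
R(M3) = exp(−0.0000564 × 4000) = 0.79804
R(M4) = exp(−0.00000352 × 4000) = 0.98602
R(M5) = exp(−0.0000653 × 4000) = 0.77013
Series (M2 and M3): 0.74111 × 0.79804 = 0.59144
Parallel ([0.59144] and M4): 1 − (1 − 0.59144)(1 − 0.98602) = 0.99429
Series (M1, [0.99429], and M5): 0.88409 × 0.99429 × 0.77013 = 0.677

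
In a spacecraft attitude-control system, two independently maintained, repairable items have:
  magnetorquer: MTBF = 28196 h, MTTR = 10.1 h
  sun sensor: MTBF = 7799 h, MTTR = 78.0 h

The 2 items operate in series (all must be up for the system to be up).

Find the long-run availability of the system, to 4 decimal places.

A(magnetorquer) = MTBF/(MTBF+MTTR) = 28196/(28196+10.1) = 0.999642
A(sun sensor) = MTBF/(MTBF+MTTR) = 7799/(7799+78.0) = 0.990098
Series availability: 0.999642 × 0.990098 = 0.9897

0.9897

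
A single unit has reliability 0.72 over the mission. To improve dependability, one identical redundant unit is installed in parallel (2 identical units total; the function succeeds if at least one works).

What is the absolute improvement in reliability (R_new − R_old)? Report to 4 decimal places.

0.2016

R_before = 0.72
R_after = 1 − (1 − 0.72)^2 = 0.9216
ΔR = 0.9216 − 0.72 = 0.2016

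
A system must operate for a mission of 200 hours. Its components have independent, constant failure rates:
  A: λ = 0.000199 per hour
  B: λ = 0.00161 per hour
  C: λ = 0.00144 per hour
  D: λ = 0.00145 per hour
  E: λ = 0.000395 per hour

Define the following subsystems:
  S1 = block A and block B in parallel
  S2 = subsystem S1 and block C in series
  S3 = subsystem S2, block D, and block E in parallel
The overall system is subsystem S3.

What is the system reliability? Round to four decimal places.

R(A) = exp(−0.000199 × 200) = 0.960982
R(B) = exp(−0.00161 × 200) = 0.724698
R(C) = exp(−0.00144 × 200) = 0.749762
R(D) = exp(−0.00145 × 200) = 0.748264
R(E) = exp(−0.000395 × 200) = 0.924040
Parallel (A and B): 1 − (1 − 0.960982)(1 − 0.724698) = 0.989258
Series ([0.989258] and C): 0.989258 × 0.749762 = 0.741708
Parallel ([0.741708], D, and E): 1 − (1 − 0.741708)(1 − 0.748264)(1 − 0.924040) = 0.9951

0.9951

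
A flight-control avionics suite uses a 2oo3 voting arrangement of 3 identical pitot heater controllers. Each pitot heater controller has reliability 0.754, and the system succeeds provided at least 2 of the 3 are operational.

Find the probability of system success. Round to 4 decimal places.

0.8482

R = Σ_{i=2}^{3} C(3,i) p^i (1−p)^{3−i} with p = 0.754
C(3,2)·0.754^2·0.246^1 = 0.419565
C(3,3)·0.754^3·0.246^0 = 0.428661
Sum = 0.8482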